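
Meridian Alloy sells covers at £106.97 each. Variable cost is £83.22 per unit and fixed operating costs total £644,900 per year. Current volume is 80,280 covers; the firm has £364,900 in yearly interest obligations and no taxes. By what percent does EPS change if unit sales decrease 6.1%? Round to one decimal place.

Total contribution margin = 80,280 × £23.75 = £1,906,650.00.
Subtracting fixed costs: EBIT = £1,906,650.00 − £644,900 = £1,261,750.00.
After interest of £364,900.00, pre-tax earnings = £896,850.00.
Degree of combined leverage = contribution ÷ (EBIT − I) = £1,906,650.00 ÷ £896,850.00 = 2.1259.
EPS therefore changes by 2.1259 × (-6.1%) = -13.0%.

-13.0%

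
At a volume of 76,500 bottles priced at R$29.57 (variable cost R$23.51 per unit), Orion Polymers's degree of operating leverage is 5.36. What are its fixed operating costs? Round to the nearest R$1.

R$377,099

At 76,500 units, contribution = 76,500 × R$6.06 = R$463,590.00.
Since DOL = CM ÷ EBIT, EBIT = R$463,590.00 ÷ 5.36 = R$86,490.67.
And FC = contribution − EBIT = R$463,590.00 − R$86,490.67 = R$377,099.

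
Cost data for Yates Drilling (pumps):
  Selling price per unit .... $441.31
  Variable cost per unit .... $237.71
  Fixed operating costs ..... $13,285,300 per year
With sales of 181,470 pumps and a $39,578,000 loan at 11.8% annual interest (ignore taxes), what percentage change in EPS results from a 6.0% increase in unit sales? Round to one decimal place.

At 181,470 units, contribution = 181,470 × $203.60 = $36,947,292.00.
Subtracting fixed costs: EBIT = $36,947,292.00 − $13,285,300 = $23,661,992.00.
After interest of $4,670,204.00, pre-tax earnings = $18,991,788.00.
DCL = total CM / (EBIT − I) = $36,947,292.00 / $18,991,788.00 = 1.9454.
%ΔEPS = DCL × %ΔSales = 1.9454 × +6.0% = +11.7%.

+11.7%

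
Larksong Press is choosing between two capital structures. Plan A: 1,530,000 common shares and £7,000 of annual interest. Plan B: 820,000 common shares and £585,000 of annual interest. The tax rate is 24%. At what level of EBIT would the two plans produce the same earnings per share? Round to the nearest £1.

£1,252,549

At indifference, (EBIT − 7,000)(1 − t)/1,530,000 = (EBIT − 585,000)(1 − t)/820,000.
The (1 − t) factor cancels: (EBIT − 7,000) × 820,000 = (EBIT − 585,000) × 1,530,000.
EBIT × (1,530,000 − 820,000) = 585,000 × 1,530,000 − 7,000 × 820,000 = 889,310,000,000, so EBIT = 889,310,000,000 ÷ 710,000 = 1,252,549.30.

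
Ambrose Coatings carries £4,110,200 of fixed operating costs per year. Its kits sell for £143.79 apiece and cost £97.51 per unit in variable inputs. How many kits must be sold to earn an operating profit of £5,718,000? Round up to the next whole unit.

212,364 kits

Unit CM = price − variable cost = £143.79 − £97.51 = £46.28.
Required volume = (fixed costs + target profit) ÷ CM = (£4,110,200 + £5,718,000) ÷ £46.28 = 212,363.87, so 212,364 kits.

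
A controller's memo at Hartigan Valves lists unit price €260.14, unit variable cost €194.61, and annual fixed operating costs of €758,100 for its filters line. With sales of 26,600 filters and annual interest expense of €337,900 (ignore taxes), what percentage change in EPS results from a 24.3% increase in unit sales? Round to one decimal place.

+65.5%

Total contribution margin = 26,600 × €65.53 = €1,743,098.00.
Operating income = contribution − fixed costs = €1,743,098.00 − €758,100 = €984,998.00.
Interest = €337,900.00, so EBIT − I = €647,098.00.
DCL = total CM / (EBIT − I) = €1,743,098.00 / €647,098.00 = 2.6937.
%ΔEPS = DCL × %ΔSales = 2.6937 × +24.3% = +65.5%.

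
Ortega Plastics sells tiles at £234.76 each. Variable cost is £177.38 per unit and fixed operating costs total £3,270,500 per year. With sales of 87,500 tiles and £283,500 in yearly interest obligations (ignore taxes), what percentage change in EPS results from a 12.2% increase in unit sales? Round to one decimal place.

+41.8%

At 87,500 units, contribution = 87,500 × £57.38 = £5,020,750.00.
EBIT = £5,020,750.00 − £3,270,500 = £1,750,250.00.
Interest = £283,500.00, so EBIT − I = £1,466,750.00.
Degree of combined leverage = contribution ÷ (EBIT − I) = £5,020,750.00 ÷ £1,466,750.00 = 3.4230.
EPS therefore changes by 3.4230 × (+12.2%) = +41.8%.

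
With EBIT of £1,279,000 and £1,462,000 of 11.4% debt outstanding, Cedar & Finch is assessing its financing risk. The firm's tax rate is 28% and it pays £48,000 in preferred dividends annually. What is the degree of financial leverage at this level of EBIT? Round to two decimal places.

Interest = £166,668.00.
Preferred dividends grossed up pre-tax: £48,000 / (1 − 0.28) = £66,666.67.
DFL = EBIT ÷ [EBIT − I − D_p/(1−t)] = £1,279,000 ÷ [£1,279,000 − £166,668.00 − £66,666.67] = £1,279,000 ÷ £1,045,665.33 = 1.2231.

1.22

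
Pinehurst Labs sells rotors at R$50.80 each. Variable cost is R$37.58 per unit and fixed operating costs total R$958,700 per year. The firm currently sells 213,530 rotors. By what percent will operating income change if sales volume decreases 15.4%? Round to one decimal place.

-23.3%

Contribution at this volume is 213,530 × R$13.22 = R$2,822,866.60.
Operating income = contribution − fixed costs = R$2,822,866.60 − R$958,700 = R$1,864,166.60.
Degree of operating leverage = R$2,822,866.60 / R$1,864,166.60 = 1.5143.
%ΔEBIT = DOL × %ΔSales = 1.5143 × -15.4% = -23.3%.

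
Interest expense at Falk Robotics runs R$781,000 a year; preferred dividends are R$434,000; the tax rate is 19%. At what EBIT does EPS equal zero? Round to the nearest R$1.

Preferred dividends are paid after tax, so their pre-tax equivalent is R$434,000 ÷ (1 − 0.19) = R$535,802.47.
Financial break-even EBIT = interest + D_p ÷ (1 − t) = R$781,000 + R$535,802.47 = R$1,316,802.47.

R$1,316,802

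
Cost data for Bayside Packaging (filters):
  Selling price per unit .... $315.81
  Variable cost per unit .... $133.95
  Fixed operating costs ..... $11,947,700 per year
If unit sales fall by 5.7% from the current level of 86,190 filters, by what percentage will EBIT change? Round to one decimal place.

At 86,190 units, contribution = 86,190 × $181.86 = $15,674,513.40.
Operating income = contribution − fixed costs = $15,674,513.40 − $11,947,700 = $3,726,813.40.
So DOL = total CM / EBIT = $15,674,513.40 / $3,726,813.40 = 4.2059.
Operating income changes by 4.2059 × -5.7% = -24.0%.

-24.0%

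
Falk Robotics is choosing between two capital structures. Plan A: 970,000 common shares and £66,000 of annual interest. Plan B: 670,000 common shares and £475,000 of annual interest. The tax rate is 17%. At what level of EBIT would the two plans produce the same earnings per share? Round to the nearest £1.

£1,388,433

At indifference, (EBIT − 66,000)(1 − t)/970,000 = (EBIT − 475,000)(1 − t)/670,000.
Cancelling (1 − t) and cross-multiplying: 670,000·(EBIT − 66,000) = 970,000·(EBIT − 475,000).
EBIT × (970,000 − 670,000) = 475,000 × 970,000 − 66,000 × 670,000 = 416,530,000,000, so EBIT = 416,530,000,000 ÷ 300,000 = 1,388,433.33.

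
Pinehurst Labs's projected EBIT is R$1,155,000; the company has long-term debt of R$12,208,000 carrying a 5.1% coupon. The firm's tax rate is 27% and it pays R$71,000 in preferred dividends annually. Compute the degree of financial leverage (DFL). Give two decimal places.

Annual interest charges come to R$622,608.00.
Pre-tax preferred-dividend burden = R$71,000 ÷ (1 − 0.27) = R$97,260.27.
DFL = EBIT ÷ [EBIT − I − D_p/(1−t)] = R$1,155,000 ÷ [R$1,155,000 − R$622,608.00 − R$97,260.27] = R$1,155,000 ÷ R$435,131.73 = 2.6544.

2.65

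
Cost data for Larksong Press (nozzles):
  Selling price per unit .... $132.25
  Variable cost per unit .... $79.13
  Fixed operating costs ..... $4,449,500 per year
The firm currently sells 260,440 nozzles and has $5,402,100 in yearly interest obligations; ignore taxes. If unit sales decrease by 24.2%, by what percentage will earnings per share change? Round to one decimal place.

-84.1%

Total contribution margin = 260,440 × $53.12 = $13,834,572.80.
EBIT = $13,834,572.80 − $4,449,500 = $9,385,072.80.
After interest of $5,402,100.00, pre-tax earnings = $3,982,972.80.
DCL = total CM / (EBIT − I) = $13,834,572.80 / $3,982,972.80 = 3.4734.
EPS therefore changes by 3.4734 × (-24.2%) = -84.1%.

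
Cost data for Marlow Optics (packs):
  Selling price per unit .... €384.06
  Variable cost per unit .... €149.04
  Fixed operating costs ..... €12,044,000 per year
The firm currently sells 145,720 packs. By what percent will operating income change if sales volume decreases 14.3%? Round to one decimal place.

-22.1%

At 145,720 units, contribution = 145,720 × €235.02 = €34,247,114.40.
EBIT = €34,247,114.40 − €12,044,000 = €22,203,114.40.
DOL = contribution ÷ EBIT = €34,247,114.40 ÷ €22,203,114.40 = 1.5424.
So EBIT moves 1.5424 × (-14.3%) = -22.1%.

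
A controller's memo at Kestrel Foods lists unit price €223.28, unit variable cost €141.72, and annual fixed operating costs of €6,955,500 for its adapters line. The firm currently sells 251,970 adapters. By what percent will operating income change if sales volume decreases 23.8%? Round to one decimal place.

-36.0%

Contribution at this volume is 251,970 × €81.56 = €20,550,673.20.
Operating income = contribution − fixed costs = €20,550,673.20 − €6,955,500 = €13,595,173.20.
Degree of operating leverage = €20,550,673.20 / €13,595,173.20 = 1.5116.
%ΔEBIT = DOL × %ΔSales = 1.5116 × -23.8% = -36.0%.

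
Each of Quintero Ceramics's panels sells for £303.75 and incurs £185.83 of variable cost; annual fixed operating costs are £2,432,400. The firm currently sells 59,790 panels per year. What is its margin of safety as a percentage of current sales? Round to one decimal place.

Contribution margin per unit = £303.75 − £185.83 = £117.92. Break-even units = £2,432,400 ÷ £117.92 = 20,627.54; break-even revenue = 20,627.54 × £303.75 = £6,265,616.52.
Current sales = 59,790 × £303.75 = £18,161,212.50.
Margin of safety = (£18,161,212.50 − £6,265,616.52) ÷ £18,161,212.50 = 65.5%.

65.5%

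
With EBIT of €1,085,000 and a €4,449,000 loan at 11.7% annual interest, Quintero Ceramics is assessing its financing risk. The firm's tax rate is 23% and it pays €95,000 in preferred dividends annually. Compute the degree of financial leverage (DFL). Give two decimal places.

2.46

Interest = €520,533.00.
Preferred dividends grossed up pre-tax: €95,000 / (1 − 0.23) = €123,376.62.
DFL = EBIT ÷ [EBIT − I − D_p/(1−t)] = €1,085,000 ÷ [€1,085,000 − €520,533.00 − €123,376.62] = €1,085,000 ÷ €441,090.38 = 2.4598.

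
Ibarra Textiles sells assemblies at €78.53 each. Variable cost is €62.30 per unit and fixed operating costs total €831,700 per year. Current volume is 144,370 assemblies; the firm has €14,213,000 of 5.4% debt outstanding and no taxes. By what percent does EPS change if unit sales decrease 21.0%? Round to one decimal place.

At 144,370 units, contribution = 144,370 × €16.23 = €2,343,125.10.
EBIT = €2,343,125.10 − €831,700 = €1,511,425.10.
Interest = €767,502.00, so EBIT − I = €743,923.10.
Degree of combined leverage = contribution ÷ (EBIT − I) = €2,343,125.10 ÷ €743,923.10 = 3.1497.
EPS therefore changes by 3.1497 × (-21.0%) = -66.1%.

-66.1%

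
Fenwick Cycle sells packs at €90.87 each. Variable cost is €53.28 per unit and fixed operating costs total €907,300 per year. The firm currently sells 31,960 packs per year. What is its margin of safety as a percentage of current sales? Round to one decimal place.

Unit CM = price − variable cost = €90.87 − €53.28 = €37.59. Break-even units = €907,300 ÷ €37.59 = 24,136.74; break-even revenue = 24,136.74 × €90.87 = €2,193,305.43.
Current sales = 31,960 × €90.87 = €2,904,205.20.
Margin of safety = (€2,904,205.20 − €2,193,305.43) ÷ €2,904,205.20 = 24.5%.

24.5%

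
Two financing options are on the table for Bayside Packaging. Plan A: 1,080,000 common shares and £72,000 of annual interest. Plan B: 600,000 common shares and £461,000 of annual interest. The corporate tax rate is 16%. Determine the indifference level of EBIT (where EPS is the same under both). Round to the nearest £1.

£947,250

Set EPS_A = EPS_B: (EBIT − £72,000)(1 − 0.16) ÷ 1,080,000 = (EBIT − £461,000)(1 − 0.16) ÷ 600,000.
Cancelling (1 − t) and cross-multiplying: 600,000·(EBIT − 72,000) = 1,080,000·(EBIT − 461,000).
EBIT × (1,080,000 − 600,000) = 461,000 × 1,080,000 − 72,000 × 600,000 = 454,680,000,000, so EBIT = 454,680,000,000 ÷ 480,000 = 947,250.00.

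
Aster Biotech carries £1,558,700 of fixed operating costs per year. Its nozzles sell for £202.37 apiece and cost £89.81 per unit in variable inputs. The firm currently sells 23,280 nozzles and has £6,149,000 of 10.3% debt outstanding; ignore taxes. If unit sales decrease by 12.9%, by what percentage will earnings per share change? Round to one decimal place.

-78.9%

Contribution at this volume is 23,280 × £112.56 = £2,620,396.80.
Subtracting fixed costs: EBIT = £2,620,396.80 − £1,558,700 = £1,061,696.80.
Interest = £633,347.00, so EBIT − I = £428,349.80.
DCL = total CM / (EBIT − I) = £2,620,396.80 / £428,349.80 = 6.1174.
%ΔEPS = DCL × %ΔSales = 6.1174 × -12.9% = -78.9%.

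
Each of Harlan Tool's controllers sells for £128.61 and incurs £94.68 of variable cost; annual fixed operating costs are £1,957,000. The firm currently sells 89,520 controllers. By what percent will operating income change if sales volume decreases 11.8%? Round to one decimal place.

-33.2%

Contribution at this volume is 89,520 × £33.93 = £3,037,413.60.
EBIT = £3,037,413.60 − £1,957,000 = £1,080,413.60.
Degree of operating leverage = £3,037,413.60 / £1,080,413.60 = 2.8113.
Operating income changes by 2.8113 × -11.8% = -33.2%.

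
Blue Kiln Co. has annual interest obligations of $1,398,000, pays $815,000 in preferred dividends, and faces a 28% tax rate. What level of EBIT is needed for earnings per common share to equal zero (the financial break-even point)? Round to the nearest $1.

Grossing the preferred dividend up to pre-tax terms: $815,000 / (1 − 0.28) = $1,131,944.44.
EPS = 0 when EBIT covers interest plus the pre-tax preferred burden: $1,398,000 + $1,131,944.44 = $2,529,944.44.

$2,529,944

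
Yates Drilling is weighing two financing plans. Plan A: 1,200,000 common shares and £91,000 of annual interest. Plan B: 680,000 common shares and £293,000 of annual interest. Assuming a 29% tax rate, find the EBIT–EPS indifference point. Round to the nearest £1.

Set EPS_A = EPS_B: (EBIT − £91,000)(1 − 0.29) ÷ 1,200,000 = (EBIT − £293,000)(1 − 0.29) ÷ 680,000.
Cancelling (1 − t) and cross-multiplying: 680,000·(EBIT − 91,000) = 1,200,000·(EBIT − 293,000).
EBIT × (1,200,000 − 680,000) = 293,000 × 1,200,000 − 91,000 × 680,000 = 289,720,000,000, so EBIT = 289,720,000,000 ÷ 520,000 = 557,153.85.

£557,154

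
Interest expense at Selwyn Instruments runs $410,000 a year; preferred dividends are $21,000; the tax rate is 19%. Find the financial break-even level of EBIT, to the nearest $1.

$435,926

Grossing the preferred dividend up to pre-tax terms: $21,000 / (1 − 0.19) = $25,925.93.
EPS = 0 when EBIT covers interest plus the pre-tax preferred burden: $410,000 + $25,925.93 = $435,925.93.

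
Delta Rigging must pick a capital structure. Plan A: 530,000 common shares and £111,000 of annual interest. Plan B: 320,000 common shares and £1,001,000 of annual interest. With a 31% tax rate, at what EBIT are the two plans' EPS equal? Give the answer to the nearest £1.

£2,357,190

At indifference, (EBIT − 111,000)(1 − t)/530,000 = (EBIT − 1,001,000)(1 − t)/320,000.
Cancelling (1 − t) and cross-multiplying: 320,000·(EBIT − 111,000) = 530,000·(EBIT − 1,001,000).
Solving, EBIT = (1,001,000·530,000 − 111,000·320,000) / (530,000 − 320,000) = 495,010,000,000 / 210,000 = 2,357,190.48.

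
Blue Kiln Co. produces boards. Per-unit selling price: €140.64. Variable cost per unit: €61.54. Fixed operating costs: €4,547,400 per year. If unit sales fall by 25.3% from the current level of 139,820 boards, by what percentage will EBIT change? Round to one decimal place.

Total contribution margin = 139,820 × €79.10 = €11,059,762.00.
Operating income = contribution − fixed costs = €11,059,762.00 − €4,547,400 = €6,512,362.00.
So DOL = total CM / EBIT = €11,059,762.00 / €6,512,362.00 = 1.6983.
So EBIT moves 1.6983 × (-25.3%) = -43.0%.

-43.0%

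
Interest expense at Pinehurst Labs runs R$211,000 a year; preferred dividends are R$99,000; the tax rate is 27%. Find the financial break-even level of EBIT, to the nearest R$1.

R$346,616

Grossing the preferred dividend up to pre-tax terms: R$99,000 / (1 − 0.27) = R$135,616.44.
Financial break-even EBIT = interest + D_p ÷ (1 − t) = R$211,000 + R$135,616.44 = R$346,616.44.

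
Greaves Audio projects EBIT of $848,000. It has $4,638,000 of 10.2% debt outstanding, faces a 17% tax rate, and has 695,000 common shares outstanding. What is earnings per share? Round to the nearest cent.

Interest = $473,076.00, so EBT = $848,000 − $473,076.00 = $374,924.00.
Net income = $374,924.00 × (1 − 0.17) = $311,186.92.
EPS = $311,186.92 ÷ 695,000 = $0.45.

$0.45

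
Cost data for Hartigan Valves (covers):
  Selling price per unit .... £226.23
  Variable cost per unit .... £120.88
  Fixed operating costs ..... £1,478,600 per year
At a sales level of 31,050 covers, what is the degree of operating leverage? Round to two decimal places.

Total contribution margin = 31,050 × £105.35 = £3,271,117.50.
Subtracting fixed costs: EBIT = £3,271,117.50 − £1,478,600 = £1,792,517.50.
DOL = contribution ÷ EBIT = £3,271,117.50 ÷ £1,792,517.50 = 1.8249.

1.82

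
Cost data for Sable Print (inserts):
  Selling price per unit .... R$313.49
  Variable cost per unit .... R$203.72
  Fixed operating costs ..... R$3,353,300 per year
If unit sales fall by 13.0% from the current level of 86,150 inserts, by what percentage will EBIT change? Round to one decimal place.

Contribution at this volume is 86,150 × R$109.77 = R$9,456,685.50.
EBIT = R$9,456,685.50 − R$3,353,300 = R$6,103,385.50.
So DOL = total CM / EBIT = R$9,456,685.50 / R$6,103,385.50 = 1.5494.
So EBIT moves 1.5494 × (-13.0%) = -20.1%.

-20.1%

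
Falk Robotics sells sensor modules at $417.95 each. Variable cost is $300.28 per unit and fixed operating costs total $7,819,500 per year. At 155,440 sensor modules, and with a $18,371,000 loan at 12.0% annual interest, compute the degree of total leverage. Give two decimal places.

2.21

Total contribution margin = 155,440 × $117.67 = $18,290,624.80.
Operating income = contribution − fixed costs = $18,290,624.80 − $7,819,500 = $10,471,124.80. Interest = $2,204,520.00, so EBIT − I = $8,266,604.80.
Degree of total leverage = total CM / (EBIT − interest) = $18,290,624.80 / $8,266,604.80 = 2.2126.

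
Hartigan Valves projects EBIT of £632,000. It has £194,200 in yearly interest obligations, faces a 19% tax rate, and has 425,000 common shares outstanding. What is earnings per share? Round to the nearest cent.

Pre-tax income = £632,000 − £194,200.00 = £437,800.00.
Net income = £437,800.00 × (1 − 0.19) = £354,618.00.
Per share: £354,618.00 / 425,000 shares = £0.83.

£0.83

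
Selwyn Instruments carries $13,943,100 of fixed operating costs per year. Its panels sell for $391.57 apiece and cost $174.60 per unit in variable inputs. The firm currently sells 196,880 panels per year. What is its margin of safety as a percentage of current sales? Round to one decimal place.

Unit CM = price − variable cost = $391.57 − $174.60 = $216.97. Break-even units = $13,943,100 ÷ $216.97 = 64,262.80; break-even revenue = 64,262.80 × $391.57 = $25,163,385.11.
Actual sales revenue = 196,880 × $391.57 = $77,092,301.60.
Margin of safety = ($77,092,301.60 − $25,163,385.11) ÷ $77,092,301.60 = 67.4%.

67.4%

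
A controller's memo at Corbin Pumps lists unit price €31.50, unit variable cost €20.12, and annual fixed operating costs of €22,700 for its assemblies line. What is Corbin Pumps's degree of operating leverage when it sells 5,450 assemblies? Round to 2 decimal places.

1.58

At 5,450 units, contribution = 5,450 × €11.38 = €62,021.00.
Operating income = contribution − fixed costs = €62,021.00 − €22,700 = €39,321.00.
So DOL = total CM / EBIT = €62,021.00 / €39,321.00 = 1.5773.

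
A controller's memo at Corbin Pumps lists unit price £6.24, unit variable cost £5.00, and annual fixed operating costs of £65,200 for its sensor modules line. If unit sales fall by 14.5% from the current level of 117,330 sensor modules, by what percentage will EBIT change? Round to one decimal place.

Total contribution margin = 117,330 × £1.24 = £145,489.20.
Subtracting fixed costs: EBIT = £145,489.20 − £65,200 = £80,289.20.
DOL = contribution ÷ EBIT = £145,489.20 ÷ £80,289.20 = 1.8121.
Operating income changes by 1.8121 × -14.5% = -26.3%.

-26.3%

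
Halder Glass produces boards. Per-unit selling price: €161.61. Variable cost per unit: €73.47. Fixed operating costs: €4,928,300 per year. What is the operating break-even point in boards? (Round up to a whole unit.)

55,915 boards

Contribution margin per unit = €161.61 − €73.47 = €88.14.
Break-even volume = fixed costs ÷ CM per unit = €4,928,300 ÷ €88.14 = 55,914.45, so 55,915 boards.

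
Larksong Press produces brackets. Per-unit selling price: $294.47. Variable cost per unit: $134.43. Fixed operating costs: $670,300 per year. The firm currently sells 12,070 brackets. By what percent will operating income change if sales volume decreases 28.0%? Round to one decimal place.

-42.9%

Contribution at this volume is 12,070 × $160.04 = $1,931,682.80.
Operating income = contribution − fixed costs = $1,931,682.80 − $670,300 = $1,261,382.80.
So DOL = total CM / EBIT = $1,931,682.80 / $1,261,382.80 = 1.5314.
Operating income changes by 1.5314 × -28.0% = -42.9%.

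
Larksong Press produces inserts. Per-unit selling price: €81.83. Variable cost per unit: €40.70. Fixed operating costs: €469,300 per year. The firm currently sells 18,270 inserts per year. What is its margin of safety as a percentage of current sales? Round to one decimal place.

37.5%

Contribution margin per unit = €81.83 − €40.70 = €41.13. Break-even units = €469,300 ÷ €41.13 = 11,410.16; break-even revenue = 11,410.16 × €81.83 = €933,693.63.
Current sales = 18,270 × €81.83 = €1,495,034.10.
Margin of safety = (€1,495,034.10 − €933,693.63) ÷ €1,495,034.10 = 37.5%.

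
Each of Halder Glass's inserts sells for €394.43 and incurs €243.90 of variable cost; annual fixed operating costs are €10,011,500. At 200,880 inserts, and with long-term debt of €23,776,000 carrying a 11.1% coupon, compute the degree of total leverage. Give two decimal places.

Contribution at this volume is 200,880 × €150.53 = €30,238,466.40.
EBIT = €30,238,466.40 − €10,011,500 = €20,226,966.40. Interest = €2,639,136.00.
DOL = €30,238,466.40 ÷ €20,226,966.40 = 1.4950; DFL = €20,226,966.40 ÷ €17,587,830.40 = 1.1501.
DCL = DOL × DFL = 1.4950 × 1.1501 = 1.7194.

1.72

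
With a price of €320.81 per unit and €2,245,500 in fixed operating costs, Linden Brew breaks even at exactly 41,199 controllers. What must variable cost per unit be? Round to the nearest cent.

Contribution per unit must be FC / Q = €2,245,500 / 41,199 = €54.5038.
Hence VC = price − CM = €320.81 − €54.5038 = €266.31.

€266.31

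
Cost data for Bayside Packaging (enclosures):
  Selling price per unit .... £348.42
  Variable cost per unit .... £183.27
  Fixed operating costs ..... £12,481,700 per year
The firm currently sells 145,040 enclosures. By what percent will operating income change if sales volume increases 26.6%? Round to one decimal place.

Contribution at this volume is 145,040 × £165.15 = £23,953,356.00.
Subtracting fixed costs: EBIT = £23,953,356.00 − £12,481,700 = £11,471,656.00.
DOL = contribution ÷ EBIT = £23,953,356.00 ÷ £11,471,656.00 = 2.0880.
So EBIT moves 2.0880 × (+26.6%) = +55.5%.

+55.5%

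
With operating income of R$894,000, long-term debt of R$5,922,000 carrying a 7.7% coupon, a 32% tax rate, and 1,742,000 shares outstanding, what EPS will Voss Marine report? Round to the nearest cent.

R$0.17

Interest = R$455,994.00, so EBT = R$894,000 − R$455,994.00 = R$438,006.00.
After tax at 32%: net income = R$438,006.00 × 0.68 = R$297,844.08.
EPS = R$297,844.08 ÷ 1,742,000 = R$0.17.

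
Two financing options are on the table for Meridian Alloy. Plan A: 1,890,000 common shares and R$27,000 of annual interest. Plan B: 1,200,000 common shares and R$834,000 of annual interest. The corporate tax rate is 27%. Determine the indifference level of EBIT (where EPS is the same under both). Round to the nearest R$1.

R$2,237,478

At indifference, (EBIT − 27,000)(1 − t)/1,890,000 = (EBIT − 834,000)(1 − t)/1,200,000.
The (1 − t) factor cancels: (EBIT − 27,000) × 1,200,000 = (EBIT − 834,000) × 1,890,000.
Solving, EBIT = (834,000·1,890,000 − 27,000·1,200,000) / (1,890,000 − 1,200,000) = 1,543,860,000,000 / 690,000 = 2,237,478.26.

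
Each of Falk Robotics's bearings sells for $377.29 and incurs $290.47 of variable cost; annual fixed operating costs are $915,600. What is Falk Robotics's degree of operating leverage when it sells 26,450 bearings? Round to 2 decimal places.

1.66

At 26,450 units, contribution = 26,450 × $86.82 = $2,296,389.00.
Subtracting fixed costs: EBIT = $2,296,389.00 − $915,600 = $1,380,789.00.
So DOL = total CM / EBIT = $2,296,389.00 / $1,380,789.00 = 1.6631.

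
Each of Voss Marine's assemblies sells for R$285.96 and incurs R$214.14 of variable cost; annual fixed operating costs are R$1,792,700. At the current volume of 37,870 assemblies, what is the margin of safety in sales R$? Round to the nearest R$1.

Each unit contributes R$285.96 − R$214.14 = R$71.82. Break-even units = R$1,792,700 ÷ R$71.82 = 24,961.01; break-even revenue = 24,961.01 × R$285.96 = R$7,137,851.46.
Current sales = 37,870 × R$285.96 = R$10,829,305.20.
Margin of safety = R$10,829,305.20 − R$7,137,851.46 = R$3,691,454.

R$3,691,454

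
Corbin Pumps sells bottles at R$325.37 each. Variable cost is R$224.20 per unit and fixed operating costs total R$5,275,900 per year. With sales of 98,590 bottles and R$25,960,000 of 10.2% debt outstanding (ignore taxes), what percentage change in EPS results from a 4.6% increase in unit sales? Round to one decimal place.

Contribution at this volume is 98,590 × R$101.17 = R$9,974,350.30.
Operating income = contribution − fixed costs = R$9,974,350.30 − R$5,275,900 = R$4,698,450.30.
Interest = R$2,647,920.00, so EBIT − I = R$2,050,530.30.
Degree of combined leverage = contribution ÷ (EBIT − I) = R$9,974,350.30 ÷ R$2,050,530.30 = 4.8643.
EPS therefore changes by 4.8643 × (+4.6%) = +22.4%.

+22.4%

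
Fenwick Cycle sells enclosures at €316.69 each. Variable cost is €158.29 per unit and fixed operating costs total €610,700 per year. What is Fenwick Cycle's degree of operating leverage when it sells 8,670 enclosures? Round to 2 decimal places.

1.80

Contribution at this volume is 8,670 × €158.40 = €1,373,328.00.
Operating income = contribution − fixed costs = €1,373,328.00 − €610,700 = €762,628.00.
DOL = contribution ÷ EBIT = €1,373,328.00 ÷ €762,628.00 = 1.8008.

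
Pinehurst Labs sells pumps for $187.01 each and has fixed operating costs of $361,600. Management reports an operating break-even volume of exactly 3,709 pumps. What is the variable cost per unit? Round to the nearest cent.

At break-even, FC = Q × (P − VC), so P − VC = $361,600 ÷ 3,709 = $97.4926.
Variable cost per unit = $187.01 − $97.4926 = $89.52.

$89.52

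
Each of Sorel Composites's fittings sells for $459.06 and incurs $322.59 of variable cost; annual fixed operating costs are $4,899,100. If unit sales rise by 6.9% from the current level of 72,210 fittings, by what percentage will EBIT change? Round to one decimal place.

+13.7%

Total contribution margin = 72,210 × $136.47 = $9,854,498.70.
Operating income = contribution − fixed costs = $9,854,498.70 − $4,899,100 = $4,955,398.70.
Degree of operating leverage = $9,854,498.70 / $4,955,398.70 = 1.9886.
Operating income changes by 1.9886 × +6.9% = +13.7%.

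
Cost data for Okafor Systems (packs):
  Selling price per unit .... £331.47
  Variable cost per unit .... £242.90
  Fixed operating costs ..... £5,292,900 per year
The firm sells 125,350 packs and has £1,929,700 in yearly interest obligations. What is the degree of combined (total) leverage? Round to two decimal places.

Contribution at this volume is 125,350 × £88.57 = £11,102,249.50.
Subtracting fixed costs: EBIT = £11,102,249.50 − £5,292,900 = £5,809,349.50. Interest = £1,929,700.00, so EBIT − I = £3,879,649.50.
DCL = contribution ÷ (EBIT − I) = £11,102,249.50 ÷ £3,879,649.50 = 2.8617.

2.86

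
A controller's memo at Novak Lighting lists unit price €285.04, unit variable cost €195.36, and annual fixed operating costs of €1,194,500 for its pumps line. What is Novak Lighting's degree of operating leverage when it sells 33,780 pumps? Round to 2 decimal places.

1.65

Contribution at this volume is 33,780 × €89.68 = €3,029,390.40.
Operating income = contribution − fixed costs = €3,029,390.40 − €1,194,500 = €1,834,890.40.
DOL = contribution ÷ EBIT = €3,029,390.40 ÷ €1,834,890.40 = 1.6510.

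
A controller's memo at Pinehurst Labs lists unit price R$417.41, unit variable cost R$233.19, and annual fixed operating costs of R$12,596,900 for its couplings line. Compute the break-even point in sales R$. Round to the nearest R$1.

R$28,542,352

CM per unit = R$417.41 − R$233.19 = R$184.22; CM ratio = R$184.22 / R$417.41 = 0.4413.
Break-even revenue = fixed costs × price ÷ CM = R$12,596,900 × R$417.41 ÷ R$184.22 = R$28,542,352.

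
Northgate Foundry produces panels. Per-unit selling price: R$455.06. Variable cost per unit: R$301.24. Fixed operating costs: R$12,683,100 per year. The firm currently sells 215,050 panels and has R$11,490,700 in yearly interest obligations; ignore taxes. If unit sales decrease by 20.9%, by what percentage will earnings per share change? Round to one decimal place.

Contribution at this volume is 215,050 × R$153.82 = R$33,078,991.00.
Subtracting fixed costs: EBIT = R$33,078,991.00 − R$12,683,100 = R$20,395,891.00.
After interest of R$11,490,700.00, pre-tax earnings = R$8,905,191.00.
DCL = total CM / (EBIT − I) = R$33,078,991.00 / R$8,905,191.00 = 3.7146.
%ΔEPS = DCL × %ΔSales = 3.7146 × -20.9% = -77.6%.

-77.6%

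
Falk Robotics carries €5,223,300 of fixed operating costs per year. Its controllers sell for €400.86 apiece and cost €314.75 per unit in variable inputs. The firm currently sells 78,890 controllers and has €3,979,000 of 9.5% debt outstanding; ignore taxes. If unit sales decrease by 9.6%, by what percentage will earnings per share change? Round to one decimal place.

Total contribution margin = 78,890 × €86.11 = €6,793,217.90.
Operating income = contribution − fixed costs = €6,793,217.90 − €5,223,300 = €1,569,917.90.
Interest = €378,005.00, so EBIT − I = €1,191,912.90.
DCL = total CM / (EBIT − I) = €6,793,217.90 / €1,191,912.90 = 5.6994.
%ΔEPS = DCL × %ΔSales = 5.6994 × -9.6% = -54.7%.

-54.7%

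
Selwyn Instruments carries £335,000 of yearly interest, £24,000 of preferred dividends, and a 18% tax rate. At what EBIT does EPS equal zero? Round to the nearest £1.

Grossing the preferred dividend up to pre-tax terms: £24,000 / (1 − 0.18) = £29,268.29.
Financial break-even EBIT = interest + D_p ÷ (1 − t) = £335,000 + £29,268.29 = £364,268.29.

£364,268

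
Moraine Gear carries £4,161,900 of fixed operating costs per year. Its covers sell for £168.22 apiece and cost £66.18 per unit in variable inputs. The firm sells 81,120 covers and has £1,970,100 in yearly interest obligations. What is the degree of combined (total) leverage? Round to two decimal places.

Contribution at this volume is 81,120 × £102.04 = £8,277,484.80.
EBIT = £8,277,484.80 − £4,161,900 = £4,115,584.80. Interest = £1,970,100.00, so EBIT − I = £2,145,484.80.
Degree of total leverage = total CM / (EBIT − interest) = £8,277,484.80 / £2,145,484.80 = 3.8581.

3.86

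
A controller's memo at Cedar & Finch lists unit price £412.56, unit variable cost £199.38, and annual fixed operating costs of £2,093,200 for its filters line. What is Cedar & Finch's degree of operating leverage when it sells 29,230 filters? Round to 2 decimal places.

Contribution at this volume is 29,230 × £213.18 = £6,231,251.40.
Subtracting fixed costs: EBIT = £6,231,251.40 − £2,093,200 = £4,138,051.40.
Degree of operating leverage = £6,231,251.40 / £4,138,051.40 = 1.5058.

1.51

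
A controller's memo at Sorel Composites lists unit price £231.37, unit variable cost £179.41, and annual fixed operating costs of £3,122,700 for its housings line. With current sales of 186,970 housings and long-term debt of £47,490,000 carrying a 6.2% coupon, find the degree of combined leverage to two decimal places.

Total contribution margin = 186,970 × £51.96 = £9,714,961.20.
Operating income = contribution − fixed costs = £9,714,961.20 − £3,122,700 = £6,592,261.20. Interest = £2,944,380.00, so EBIT − I = £3,647,881.20.
DCL = contribution ÷ (EBIT − I) = £9,714,961.20 ÷ £3,647,881.20 = 2.6632.

2.66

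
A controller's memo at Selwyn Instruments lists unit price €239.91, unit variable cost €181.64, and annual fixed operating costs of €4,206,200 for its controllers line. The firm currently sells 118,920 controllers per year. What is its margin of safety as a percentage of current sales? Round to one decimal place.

39.3%

Contribution margin per unit = €239.91 − €181.64 = €58.27. Break-even units = €4,206,200 ÷ €58.27 = 72,184.66; break-even revenue = 72,184.66 × €239.91 = €17,317,821.21.
Actual sales revenue = 118,920 × €239.91 = €28,530,097.20.
Margin of safety = (€28,530,097.20 − €17,317,821.21) ÷ €28,530,097.20 = 39.3%.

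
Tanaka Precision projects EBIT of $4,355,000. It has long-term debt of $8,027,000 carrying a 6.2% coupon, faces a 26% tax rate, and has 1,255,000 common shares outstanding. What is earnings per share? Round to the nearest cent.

Pre-tax income = $4,355,000 − $497,674.00 = $3,857,326.00.
Net income = $3,857,326.00 × (1 − 0.26) = $2,854,421.24.
EPS = $2,854,421.24 ÷ 1,255,000 = $2.27.

$2.27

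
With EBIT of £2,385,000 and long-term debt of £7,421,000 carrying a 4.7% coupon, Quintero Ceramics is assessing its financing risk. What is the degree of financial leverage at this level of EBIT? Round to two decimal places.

1.17

Interest = £348,787.00.
DFL = EBIT ÷ (EBIT − I) = £2,385,000 ÷ (£2,385,000 − £348,787.00) = £2,385,000 ÷ £2,036,213.00 = 1.1713.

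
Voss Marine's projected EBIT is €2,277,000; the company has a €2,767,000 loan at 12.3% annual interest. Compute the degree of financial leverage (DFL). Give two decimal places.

Interest = €340,341.00.
Degree of financial leverage = EBIT / (EBIT − interest) = €2,277,000 / €1,936,659.00 = 1.1757.

1.18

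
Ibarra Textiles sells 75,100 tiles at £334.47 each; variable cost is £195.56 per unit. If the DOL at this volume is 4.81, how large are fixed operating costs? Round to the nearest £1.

Contribution at this volume is 75,100 × £138.91 = £10,432,141.00.
Since DOL = CM ÷ EBIT, EBIT = £10,432,141.00 ÷ 4.81 = £2,168,844.28.
And FC = contribution − EBIT = £10,432,141.00 − £2,168,844.28 = £8,263,297.

£8,263,297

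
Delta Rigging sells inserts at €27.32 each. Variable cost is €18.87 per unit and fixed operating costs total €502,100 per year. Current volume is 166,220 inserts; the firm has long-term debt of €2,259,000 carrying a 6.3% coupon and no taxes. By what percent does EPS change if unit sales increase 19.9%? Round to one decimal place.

Contribution at this volume is 166,220 × €8.45 = €1,404,559.00.
Subtracting fixed costs: EBIT = €1,404,559.00 − €502,100 = €902,459.00.
Interest = €142,317.00, so EBIT − I = €760,142.00.
DCL = total CM / (EBIT − I) = €1,404,559.00 / €760,142.00 = 1.8478.
EPS therefore changes by 1.8478 × (+19.9%) = +36.8%.

+36.8%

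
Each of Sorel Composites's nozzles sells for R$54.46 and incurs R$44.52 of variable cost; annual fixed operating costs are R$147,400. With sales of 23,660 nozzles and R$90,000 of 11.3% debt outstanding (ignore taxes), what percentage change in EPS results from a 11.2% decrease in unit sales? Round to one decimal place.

-33.9%

Total contribution margin = 23,660 × R$9.94 = R$235,180.40.
EBIT = R$235,180.40 − R$147,400 = R$87,780.40.
Interest = R$10,170.00, so EBIT − I = R$77,610.40.
Degree of combined leverage = contribution ÷ (EBIT − I) = R$235,180.40 ÷ R$77,610.40 = 3.0303.
EPS therefore changes by 3.0303 × (-11.2%) = -33.9%.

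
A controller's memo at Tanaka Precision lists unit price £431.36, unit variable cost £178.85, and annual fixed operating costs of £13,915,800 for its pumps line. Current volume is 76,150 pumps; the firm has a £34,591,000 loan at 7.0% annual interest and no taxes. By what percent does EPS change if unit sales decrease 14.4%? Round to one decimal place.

Contribution at this volume is 76,150 × £252.51 = £19,228,636.50.
Subtracting fixed costs: EBIT = £19,228,636.50 − £13,915,800 = £5,312,836.50.
Interest = £2,421,370.00, so EBIT − I = £2,891,466.50.
DCL = total CM / (EBIT − I) = £19,228,636.50 / £2,891,466.50 = 6.6501.
EPS therefore changes by 6.6501 × (-14.4%) = -95.8%.

-95.8%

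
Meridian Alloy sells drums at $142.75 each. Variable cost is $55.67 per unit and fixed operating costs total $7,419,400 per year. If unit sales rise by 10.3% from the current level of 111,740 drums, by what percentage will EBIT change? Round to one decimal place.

Total contribution margin = 111,740 × $87.08 = $9,730,319.20.
EBIT = $9,730,319.20 − $7,419,400 = $2,310,919.20.
DOL = contribution ÷ EBIT = $9,730,319.20 ÷ $2,310,919.20 = 4.2106.
Operating income changes by 4.2106 × +10.3% = +43.4%.

+43.4%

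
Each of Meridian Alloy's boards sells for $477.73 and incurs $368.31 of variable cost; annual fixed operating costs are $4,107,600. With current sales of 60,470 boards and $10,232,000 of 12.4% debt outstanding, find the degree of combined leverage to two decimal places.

At 60,470 units, contribution = 60,470 × $109.42 = $6,616,627.40.
Subtracting fixed costs: EBIT = $6,616,627.40 − $4,107,600 = $2,509,027.40. Interest = $1,268,768.00.
DOL = $6,616,627.40 ÷ $2,509,027.40 = 2.6371; DFL = $2,509,027.40 ÷ $1,240,259.40 = 2.0230.
Combined leverage = 2.6371 × 2.0230 = 5.3349.

5.33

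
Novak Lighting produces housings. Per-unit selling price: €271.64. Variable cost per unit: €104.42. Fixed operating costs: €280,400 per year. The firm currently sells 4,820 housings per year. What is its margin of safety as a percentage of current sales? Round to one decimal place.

Contribution margin per unit = €271.64 − €104.42 = €167.22. Break-even units = €280,400 ÷ €167.22 = 1,676.83; break-even revenue = 1,676.83 × €271.64 = €455,494.89.
Current sales = 4,820 × €271.64 = €1,309,304.80.
Margin of safety = (€1,309,304.80 − €455,494.89) ÷ €1,309,304.80 = 65.2%.

65.2%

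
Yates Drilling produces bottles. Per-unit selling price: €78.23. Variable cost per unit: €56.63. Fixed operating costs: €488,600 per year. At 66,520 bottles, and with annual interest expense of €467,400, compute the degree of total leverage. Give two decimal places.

2.99

Contribution at this volume is 66,520 × €21.60 = €1,436,832.00.
Operating income = contribution − fixed costs = €1,436,832.00 − €488,600 = €948,232.00. Interest = €467,400.00, so EBIT − I = €480,832.00.
DCL = contribution ÷ (EBIT − I) = €1,436,832.00 ÷ €480,832.00 = 2.9882.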